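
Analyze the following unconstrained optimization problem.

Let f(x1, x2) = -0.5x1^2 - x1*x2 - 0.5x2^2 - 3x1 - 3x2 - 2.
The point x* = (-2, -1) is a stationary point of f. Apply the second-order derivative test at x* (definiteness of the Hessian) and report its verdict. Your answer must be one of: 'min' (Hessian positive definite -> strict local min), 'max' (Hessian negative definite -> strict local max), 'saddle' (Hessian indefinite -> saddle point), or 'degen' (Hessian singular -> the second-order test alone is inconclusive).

Compute the Hessian H = grad^2 f:
  H = [[-1, -1], [-1, -1]]
Verify stationarity: grad f(x*) = H x* + g = (0, 0).
Eigenvalues of H: -2, 0.
H has a zero eigenvalue (singular; negative semidefinite but not definite), so H is neither positive definite, negative definite, nor indefinite. The second-order test alone is inconclusive -> degen.
(Indeed, f is constant along the null direction of H through x*, so x* is not a strict local extremum.)

degen


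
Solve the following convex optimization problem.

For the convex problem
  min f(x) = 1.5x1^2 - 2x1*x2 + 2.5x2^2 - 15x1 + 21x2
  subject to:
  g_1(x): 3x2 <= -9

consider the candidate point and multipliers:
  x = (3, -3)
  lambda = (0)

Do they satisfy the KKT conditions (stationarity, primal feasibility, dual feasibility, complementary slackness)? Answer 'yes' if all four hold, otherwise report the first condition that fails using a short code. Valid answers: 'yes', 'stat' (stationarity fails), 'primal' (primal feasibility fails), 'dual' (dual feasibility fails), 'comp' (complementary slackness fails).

Gradient of f: grad f(x) = Q x + c = (0, 0)
Constraint values g_i(x) = a_i^T x - b_i:
  g_1((3, -3)) = 0
Stationarity residual: grad f(x) + sum_i lambda_i a_i = (0, 0)
  -> stationarity OK
Primal feasibility (all g_i <= 0): OK
Dual feasibility (all lambda_i >= 0): OK
Complementary slackness (lambda_i * g_i(x) = 0 for all i): OK

Verdict: yes, KKT holds.

yes


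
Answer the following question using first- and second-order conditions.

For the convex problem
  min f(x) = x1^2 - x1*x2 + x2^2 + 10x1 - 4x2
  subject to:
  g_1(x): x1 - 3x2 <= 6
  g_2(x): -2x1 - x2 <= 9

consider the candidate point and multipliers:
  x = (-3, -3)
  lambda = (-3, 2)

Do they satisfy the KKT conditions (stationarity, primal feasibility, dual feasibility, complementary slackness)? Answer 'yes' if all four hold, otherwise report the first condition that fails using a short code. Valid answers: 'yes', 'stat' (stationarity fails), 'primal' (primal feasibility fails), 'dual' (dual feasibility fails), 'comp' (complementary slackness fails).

Gradient of f: grad f(x) = Q x + c = (7, -7)
Constraint values g_i(x) = a_i^T x - b_i:
  g_1((-3, -3)) = 0
  g_2((-3, -3)) = 0
Stationarity residual: grad f(x) + sum_i lambda_i a_i = (0, 0)
  -> stationarity OK
Primal feasibility (all g_i <= 0): OK
Dual feasibility (all lambda_i >= 0): FAILS
Complementary slackness (lambda_i * g_i(x) = 0 for all i): OK

Verdict: the first failing condition is dual_feasibility -> dual.

dual


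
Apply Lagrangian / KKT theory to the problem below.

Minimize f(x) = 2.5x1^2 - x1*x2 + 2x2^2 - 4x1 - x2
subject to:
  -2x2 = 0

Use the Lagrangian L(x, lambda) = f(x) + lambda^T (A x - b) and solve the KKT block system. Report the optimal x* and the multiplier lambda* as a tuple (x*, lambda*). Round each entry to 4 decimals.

Form the Lagrangian:
  L(x, lambda) = (1/2) x^T Q x + c^T x + lambda^T (A x - b)
Stationarity (grad_x L = 0): Q x + c + A^T lambda = 0.
Primal feasibility: A x = b.

This gives the KKT block system:
  [ Q   A^T ] [ x     ]   [-c ]
  [ A    0  ] [ lambda ] = [ b ]

Solving the linear system:
  x*      = (0.8, 0)
  lambda* = (-0.9)
  f(x*)   = -1.6

x* = (0.8, 0), lambda* = (-0.9)


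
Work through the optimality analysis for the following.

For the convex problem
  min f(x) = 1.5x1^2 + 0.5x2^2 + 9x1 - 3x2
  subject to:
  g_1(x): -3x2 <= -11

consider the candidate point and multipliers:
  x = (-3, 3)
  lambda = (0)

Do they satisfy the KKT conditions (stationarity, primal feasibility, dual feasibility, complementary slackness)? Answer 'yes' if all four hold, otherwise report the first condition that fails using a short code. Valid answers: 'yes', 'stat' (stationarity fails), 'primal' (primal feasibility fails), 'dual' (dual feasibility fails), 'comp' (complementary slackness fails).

Gradient of f: grad f(x) = Q x + c = (0, 0)
Constraint values g_i(x) = a_i^T x - b_i:
  g_1((-3, 3)) = 2
Stationarity residual: grad f(x) + sum_i lambda_i a_i = (0, 0)
  -> stationarity OK
Primal feasibility (all g_i <= 0): FAILS
Dual feasibility (all lambda_i >= 0): OK
Complementary slackness (lambda_i * g_i(x) = 0 for all i): OK

Verdict: the first failing condition is primal_feasibility -> primal.

primal


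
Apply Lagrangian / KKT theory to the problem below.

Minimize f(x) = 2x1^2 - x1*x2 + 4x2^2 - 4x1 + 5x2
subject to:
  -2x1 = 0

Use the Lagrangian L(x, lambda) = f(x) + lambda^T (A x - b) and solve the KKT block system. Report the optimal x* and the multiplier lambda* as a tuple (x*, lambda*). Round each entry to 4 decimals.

Form the Lagrangian:
  L(x, lambda) = (1/2) x^T Q x + c^T x + lambda^T (A x - b)
Stationarity (grad_x L = 0): Q x + c + A^T lambda = 0.
Primal feasibility: A x = b.

This gives the KKT block system:
  [ Q   A^T ] [ x     ]   [-c ]
  [ A    0  ] [ lambda ] = [ b ]

Solving the linear system:
  x*      = (0, -0.625)
  lambda* = (-1.6875)
  f(x*)   = -1.5625

x* = (0, -0.625), lambda* = (-1.6875)


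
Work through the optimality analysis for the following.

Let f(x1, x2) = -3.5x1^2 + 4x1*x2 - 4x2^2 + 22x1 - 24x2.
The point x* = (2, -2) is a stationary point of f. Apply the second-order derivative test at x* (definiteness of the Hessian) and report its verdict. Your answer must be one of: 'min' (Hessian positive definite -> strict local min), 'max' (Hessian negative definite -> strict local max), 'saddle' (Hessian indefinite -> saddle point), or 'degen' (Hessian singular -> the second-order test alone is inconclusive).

Compute the Hessian H = grad^2 f:
  H = [[-7, 4], [4, -8]]
Verify stationarity: grad f(x*) = H x* + g = (0, 0).
Eigenvalues of H: -11.5311, -3.4689.
Both eigenvalues < 0, so H is negative definite -> x* is a strict local max.

max


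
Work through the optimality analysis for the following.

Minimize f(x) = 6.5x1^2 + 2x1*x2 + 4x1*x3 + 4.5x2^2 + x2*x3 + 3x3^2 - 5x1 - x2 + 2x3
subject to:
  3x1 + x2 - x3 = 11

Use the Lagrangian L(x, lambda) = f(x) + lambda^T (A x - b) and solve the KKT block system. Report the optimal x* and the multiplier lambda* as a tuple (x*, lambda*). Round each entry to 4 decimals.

Form the Lagrangian:
  L(x, lambda) = (1/2) x^T Q x + c^T x + lambda^T (A x - b)
Stationarity (grad_x L = 0): Q x + c + A^T lambda = 0.
Primal feasibility: A x = b.

This gives the KKT block system:
  [ Q   A^T ] [ x     ]   [-c ]
  [ A    0  ] [ lambda ] = [ b ]

Solving the linear system:
  x*      = (2.5, 0.5, -3)
  lambda* = (-5.5)
  f(x*)   = 20.75

x* = (2.5, 0.5, -3), lambda* = (-5.5)


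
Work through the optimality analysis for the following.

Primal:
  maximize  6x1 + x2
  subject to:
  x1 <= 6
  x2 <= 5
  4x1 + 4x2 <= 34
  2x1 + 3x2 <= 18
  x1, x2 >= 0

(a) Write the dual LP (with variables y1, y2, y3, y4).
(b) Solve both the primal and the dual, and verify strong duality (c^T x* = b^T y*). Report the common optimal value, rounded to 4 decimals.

The standard primal-dual pair for 'max c^T x s.t. A x <= b, x >= 0' is:
  Dual:  min b^T y  s.t.  A^T y >= c,  y >= 0.

So the dual LP is:
  minimize  6y1 + 5y2 + 34y3 + 18y4
  subject to:
    y1 + 4y3 + 2y4 >= 6
    y2 + 4y3 + 3y4 >= 1
    y1, y2, y3, y4 >= 0

Solving the primal: x* = (6, 2).
  primal value c^T x* = 38.
Solving the dual: y* = (5.3333, 0, 0, 0.3333).
  dual value b^T y* = 38.
Strong duality: c^T x* = b^T y*. Confirmed.

38


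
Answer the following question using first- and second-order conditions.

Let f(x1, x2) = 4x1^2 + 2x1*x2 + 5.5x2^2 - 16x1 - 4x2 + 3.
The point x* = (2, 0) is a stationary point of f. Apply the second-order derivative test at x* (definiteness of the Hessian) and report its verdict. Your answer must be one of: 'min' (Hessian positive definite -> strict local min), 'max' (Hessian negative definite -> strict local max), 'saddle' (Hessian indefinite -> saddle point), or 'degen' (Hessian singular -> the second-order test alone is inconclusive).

Compute the Hessian H = grad^2 f:
  H = [[8, 2], [2, 11]]
Verify stationarity: grad f(x*) = H x* + g = (0, 0).
Eigenvalues of H: 7, 12.
Both eigenvalues > 0, so H is positive definite -> x* is a strict local min.

min


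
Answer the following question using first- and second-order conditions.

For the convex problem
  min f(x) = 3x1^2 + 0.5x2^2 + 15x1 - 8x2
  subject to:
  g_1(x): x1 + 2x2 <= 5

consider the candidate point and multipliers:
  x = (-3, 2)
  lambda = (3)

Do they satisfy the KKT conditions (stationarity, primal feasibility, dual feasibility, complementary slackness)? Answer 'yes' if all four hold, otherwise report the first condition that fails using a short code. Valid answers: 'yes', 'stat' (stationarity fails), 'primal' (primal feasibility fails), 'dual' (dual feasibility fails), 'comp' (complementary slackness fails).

Gradient of f: grad f(x) = Q x + c = (-3, -6)
Constraint values g_i(x) = a_i^T x - b_i:
  g_1((-3, 2)) = -4
Stationarity residual: grad f(x) + sum_i lambda_i a_i = (0, 0)
  -> stationarity OK
Primal feasibility (all g_i <= 0): OK
Dual feasibility (all lambda_i >= 0): OK
Complementary slackness (lambda_i * g_i(x) = 0 for all i): FAILS

Verdict: the first failing condition is complementary_slackness -> comp.

comp


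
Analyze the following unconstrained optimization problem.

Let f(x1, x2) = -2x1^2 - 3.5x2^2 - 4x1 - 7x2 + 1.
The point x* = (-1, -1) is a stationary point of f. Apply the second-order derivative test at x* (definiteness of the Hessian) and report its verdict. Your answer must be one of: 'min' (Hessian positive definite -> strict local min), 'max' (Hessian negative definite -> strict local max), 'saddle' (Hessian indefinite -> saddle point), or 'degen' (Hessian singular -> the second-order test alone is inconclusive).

Compute the Hessian H = grad^2 f:
  H = [[-4, 0], [0, -7]]
Verify stationarity: grad f(x*) = H x* + g = (0, 0).
Eigenvalues of H: -7, -4.
Both eigenvalues < 0, so H is negative definite -> x* is a strict local max.

max


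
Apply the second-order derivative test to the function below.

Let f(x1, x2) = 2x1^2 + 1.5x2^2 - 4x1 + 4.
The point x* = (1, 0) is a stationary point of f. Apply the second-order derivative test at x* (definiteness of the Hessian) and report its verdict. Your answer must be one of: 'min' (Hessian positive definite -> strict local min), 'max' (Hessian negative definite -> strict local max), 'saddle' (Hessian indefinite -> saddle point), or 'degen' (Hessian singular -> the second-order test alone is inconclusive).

Compute the Hessian H = grad^2 f:
  H = [[4, 0], [0, 3]]
Verify stationarity: grad f(x*) = H x* + g = (0, 0).
Eigenvalues of H: 3, 4.
Both eigenvalues > 0, so H is positive definite -> x* is a strict local min.

min


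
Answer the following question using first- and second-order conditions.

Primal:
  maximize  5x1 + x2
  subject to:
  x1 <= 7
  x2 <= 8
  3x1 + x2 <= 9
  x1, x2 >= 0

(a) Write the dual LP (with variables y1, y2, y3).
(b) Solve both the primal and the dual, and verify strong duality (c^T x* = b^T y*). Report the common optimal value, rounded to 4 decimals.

The standard primal-dual pair for 'max c^T x s.t. A x <= b, x >= 0' is:
  Dual:  min b^T y  s.t.  A^T y >= c,  y >= 0.

So the dual LP is:
  minimize  7y1 + 8y2 + 9y3
  subject to:
    y1 + 3y3 >= 5
    y2 + y3 >= 1
    y1, y2, y3 >= 0

Solving the primal: x* = (3, 0).
  primal value c^T x* = 15.
Solving the dual: y* = (0, 0, 1.6667).
  dual value b^T y* = 15.
Strong duality: c^T x* = b^T y*. Confirmed.

15


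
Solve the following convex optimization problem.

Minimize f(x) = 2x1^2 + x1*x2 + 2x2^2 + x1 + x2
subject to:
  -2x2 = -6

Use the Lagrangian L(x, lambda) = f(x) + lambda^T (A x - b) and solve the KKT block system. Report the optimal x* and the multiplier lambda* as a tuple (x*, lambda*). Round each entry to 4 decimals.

Form the Lagrangian:
  L(x, lambda) = (1/2) x^T Q x + c^T x + lambda^T (A x - b)
Stationarity (grad_x L = 0): Q x + c + A^T lambda = 0.
Primal feasibility: A x = b.

This gives the KKT block system:
  [ Q   A^T ] [ x     ]   [-c ]
  [ A    0  ] [ lambda ] = [ b ]

Solving the linear system:
  x*      = (-1, 3)
  lambda* = (6)
  f(x*)   = 19

x* = (-1, 3), lambda* = (6)


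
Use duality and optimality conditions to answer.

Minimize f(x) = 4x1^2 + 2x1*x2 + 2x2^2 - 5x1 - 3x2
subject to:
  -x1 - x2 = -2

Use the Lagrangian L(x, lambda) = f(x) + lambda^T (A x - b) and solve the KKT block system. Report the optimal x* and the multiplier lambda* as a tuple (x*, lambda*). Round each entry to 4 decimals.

Form the Lagrangian:
  L(x, lambda) = (1/2) x^T Q x + c^T x + lambda^T (A x - b)
Stationarity (grad_x L = 0): Q x + c + A^T lambda = 0.
Primal feasibility: A x = b.

This gives the KKT block system:
  [ Q   A^T ] [ x     ]   [-c ]
  [ A    0  ] [ lambda ] = [ b ]

Solving the linear system:
  x*      = (0.75, 1.25)
  lambda* = (3.5)
  f(x*)   = -0.25

x* = (0.75, 1.25), lambda* = (3.5)


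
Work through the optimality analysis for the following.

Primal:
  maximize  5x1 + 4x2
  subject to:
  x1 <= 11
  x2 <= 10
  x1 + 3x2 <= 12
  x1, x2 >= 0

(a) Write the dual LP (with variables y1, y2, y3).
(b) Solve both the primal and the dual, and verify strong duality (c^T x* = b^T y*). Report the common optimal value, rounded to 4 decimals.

The standard primal-dual pair for 'max c^T x s.t. A x <= b, x >= 0' is:
  Dual:  min b^T y  s.t.  A^T y >= c,  y >= 0.

So the dual LP is:
  minimize  11y1 + 10y2 + 12y3
  subject to:
    y1 + y3 >= 5
    y2 + 3y3 >= 4
    y1, y2, y3 >= 0

Solving the primal: x* = (11, 0.3333).
  primal value c^T x* = 56.3333.
Solving the dual: y* = (3.6667, 0, 1.3333).
  dual value b^T y* = 56.3333.
Strong duality: c^T x* = b^T y*. Confirmed.

56.3333


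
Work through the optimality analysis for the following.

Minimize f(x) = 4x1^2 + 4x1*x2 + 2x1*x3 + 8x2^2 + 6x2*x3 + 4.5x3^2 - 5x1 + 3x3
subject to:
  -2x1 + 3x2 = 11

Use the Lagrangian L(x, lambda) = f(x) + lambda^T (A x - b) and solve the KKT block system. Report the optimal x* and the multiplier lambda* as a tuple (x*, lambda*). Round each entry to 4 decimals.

Form the Lagrangian:
  L(x, lambda) = (1/2) x^T Q x + c^T x + lambda^T (A x - b)
Stationarity (grad_x L = 0): Q x + c + A^T lambda = 0.
Primal feasibility: A x = b.

This gives the KKT block system:
  [ Q   A^T ] [ x     ]   [-c ]
  [ A    0  ] [ lambda ] = [ b ]

Solving the linear system:
  x*      = (-1.9527, 2.3649, -1.476)
  lambda* = (-7.0571)
  f(x*)   = 41.4816

x* = (-1.9527, 2.3649, -1.476), lambda* = (-7.0571)


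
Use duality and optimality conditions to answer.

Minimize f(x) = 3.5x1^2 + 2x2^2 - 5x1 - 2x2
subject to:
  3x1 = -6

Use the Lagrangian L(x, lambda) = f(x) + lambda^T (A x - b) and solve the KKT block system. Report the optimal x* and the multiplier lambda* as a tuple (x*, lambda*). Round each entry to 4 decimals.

Form the Lagrangian:
  L(x, lambda) = (1/2) x^T Q x + c^T x + lambda^T (A x - b)
Stationarity (grad_x L = 0): Q x + c + A^T lambda = 0.
Primal feasibility: A x = b.

This gives the KKT block system:
  [ Q   A^T ] [ x     ]   [-c ]
  [ A    0  ] [ lambda ] = [ b ]

Solving the linear system:
  x*      = (-2, 0.5)
  lambda* = (6.3333)
  f(x*)   = 23.5

x* = (-2, 0.5), lambda* = (6.3333)


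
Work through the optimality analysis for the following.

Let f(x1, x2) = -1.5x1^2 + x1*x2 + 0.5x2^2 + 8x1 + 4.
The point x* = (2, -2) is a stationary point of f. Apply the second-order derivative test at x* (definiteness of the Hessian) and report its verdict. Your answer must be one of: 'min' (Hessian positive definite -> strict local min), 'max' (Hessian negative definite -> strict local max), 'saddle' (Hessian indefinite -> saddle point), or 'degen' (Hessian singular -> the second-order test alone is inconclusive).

Compute the Hessian H = grad^2 f:
  H = [[-3, 1], [1, 1]]
Verify stationarity: grad f(x*) = H x* + g = (0, 0).
Eigenvalues of H: -3.2361, 1.2361.
Eigenvalues have mixed signs, so H is indefinite -> x* is a saddle point.

saddle


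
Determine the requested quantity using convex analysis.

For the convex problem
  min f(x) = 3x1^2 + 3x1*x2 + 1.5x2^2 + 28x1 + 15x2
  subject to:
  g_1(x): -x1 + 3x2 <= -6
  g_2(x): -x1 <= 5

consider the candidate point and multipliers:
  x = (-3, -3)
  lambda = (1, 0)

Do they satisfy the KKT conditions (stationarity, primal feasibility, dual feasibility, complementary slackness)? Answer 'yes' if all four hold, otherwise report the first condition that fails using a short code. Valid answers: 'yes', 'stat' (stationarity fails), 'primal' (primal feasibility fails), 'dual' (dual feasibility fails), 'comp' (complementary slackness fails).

Gradient of f: grad f(x) = Q x + c = (1, -3)
Constraint values g_i(x) = a_i^T x - b_i:
  g_1((-3, -3)) = 0
  g_2((-3, -3)) = -2
Stationarity residual: grad f(x) + sum_i lambda_i a_i = (0, 0)
  -> stationarity OK
Primal feasibility (all g_i <= 0): OK
Dual feasibility (all lambda_i >= 0): OK
Complementary slackness (lambda_i * g_i(x) = 0 for all i): OK

Verdict: yes, KKT holds.

yes


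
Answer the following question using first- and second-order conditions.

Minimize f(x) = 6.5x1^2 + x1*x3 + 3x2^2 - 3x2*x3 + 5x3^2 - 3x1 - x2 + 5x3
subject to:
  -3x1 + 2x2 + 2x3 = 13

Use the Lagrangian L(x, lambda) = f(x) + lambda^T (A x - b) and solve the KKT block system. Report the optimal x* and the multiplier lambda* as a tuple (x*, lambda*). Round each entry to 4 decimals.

Form the Lagrangian:
  L(x, lambda) = (1/2) x^T Q x + c^T x + lambda^T (A x - b)
Stationarity (grad_x L = 0): Q x + c + A^T lambda = 0.
Primal feasibility: A x = b.

This gives the KKT block system:
  [ Q   A^T ] [ x     ]   [-c ]
  [ A    0  ] [ lambda ] = [ b ]

Solving the linear system:
  x*      = (-1.246, 2.9525, 1.6784)
  lambda* = (-5.8401)
  f(x*)   = 42.5492

x* = (-1.246, 2.9525, 1.6784), lambda* = (-5.8401)


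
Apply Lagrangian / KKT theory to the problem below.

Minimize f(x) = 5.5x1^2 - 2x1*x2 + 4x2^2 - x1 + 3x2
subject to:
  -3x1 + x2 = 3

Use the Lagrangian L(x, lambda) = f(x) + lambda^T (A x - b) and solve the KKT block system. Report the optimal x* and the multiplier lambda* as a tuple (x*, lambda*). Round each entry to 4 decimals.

Form the Lagrangian:
  L(x, lambda) = (1/2) x^T Q x + c^T x + lambda^T (A x - b)
Stationarity (grad_x L = 0): Q x + c + A^T lambda = 0.
Primal feasibility: A x = b.

This gives the KKT block system:
  [ Q   A^T ] [ x     ]   [-c ]
  [ A    0  ] [ lambda ] = [ b ]

Solving the linear system:
  x*      = (-1.0423, -0.1268)
  lambda* = (-4.0704)
  f(x*)   = 6.4366

x* = (-1.0423, -0.1268), lambda* = (-4.0704)


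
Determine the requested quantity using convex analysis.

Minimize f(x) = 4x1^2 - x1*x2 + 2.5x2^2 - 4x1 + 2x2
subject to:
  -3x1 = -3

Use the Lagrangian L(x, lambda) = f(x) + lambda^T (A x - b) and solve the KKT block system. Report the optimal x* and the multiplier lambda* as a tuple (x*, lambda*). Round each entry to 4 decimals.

Form the Lagrangian:
  L(x, lambda) = (1/2) x^T Q x + c^T x + lambda^T (A x - b)
Stationarity (grad_x L = 0): Q x + c + A^T lambda = 0.
Primal feasibility: A x = b.

This gives the KKT block system:
  [ Q   A^T ] [ x     ]   [-c ]
  [ A    0  ] [ lambda ] = [ b ]

Solving the linear system:
  x*      = (1, -0.2)
  lambda* = (1.4)
  f(x*)   = -0.1

x* = (1, -0.2), lambda* = (1.4)


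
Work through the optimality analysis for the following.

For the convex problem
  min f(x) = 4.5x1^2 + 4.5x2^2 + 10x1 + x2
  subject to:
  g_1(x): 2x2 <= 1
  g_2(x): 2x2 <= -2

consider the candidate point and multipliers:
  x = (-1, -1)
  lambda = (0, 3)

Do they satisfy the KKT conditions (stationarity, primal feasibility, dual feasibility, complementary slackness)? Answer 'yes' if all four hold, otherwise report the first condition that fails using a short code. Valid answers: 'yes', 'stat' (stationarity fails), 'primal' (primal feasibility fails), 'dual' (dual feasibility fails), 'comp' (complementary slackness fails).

Gradient of f: grad f(x) = Q x + c = (1, -8)
Constraint values g_i(x) = a_i^T x - b_i:
  g_1((-1, -1)) = -3
  g_2((-1, -1)) = 0
Stationarity residual: grad f(x) + sum_i lambda_i a_i = (1, -2)
  -> stationarity FAILS
Primal feasibility (all g_i <= 0): OK
Dual feasibility (all lambda_i >= 0): OK
Complementary slackness (lambda_i * g_i(x) = 0 for all i): OK

Verdict: the first failing condition is stationarity -> stat.

stat


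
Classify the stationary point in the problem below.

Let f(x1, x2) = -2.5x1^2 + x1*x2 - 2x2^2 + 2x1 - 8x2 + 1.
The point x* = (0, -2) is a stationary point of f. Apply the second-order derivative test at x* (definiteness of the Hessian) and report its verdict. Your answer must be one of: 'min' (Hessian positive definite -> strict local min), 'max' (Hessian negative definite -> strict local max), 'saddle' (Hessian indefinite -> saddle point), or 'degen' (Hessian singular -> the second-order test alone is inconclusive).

Compute the Hessian H = grad^2 f:
  H = [[-5, 1], [1, -4]]
Verify stationarity: grad f(x*) = H x* + g = (0, 0).
Eigenvalues of H: -5.618, -3.382.
Both eigenvalues < 0, so H is negative definite -> x* is a strict local max.

max


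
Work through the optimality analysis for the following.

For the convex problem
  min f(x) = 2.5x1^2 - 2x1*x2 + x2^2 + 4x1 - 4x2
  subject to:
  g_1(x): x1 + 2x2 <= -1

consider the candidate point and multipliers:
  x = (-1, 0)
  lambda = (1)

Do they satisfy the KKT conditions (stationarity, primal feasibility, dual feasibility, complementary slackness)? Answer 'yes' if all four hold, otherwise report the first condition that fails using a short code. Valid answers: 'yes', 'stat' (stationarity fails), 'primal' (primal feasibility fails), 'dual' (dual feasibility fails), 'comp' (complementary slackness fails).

Gradient of f: grad f(x) = Q x + c = (-1, -2)
Constraint values g_i(x) = a_i^T x - b_i:
  g_1((-1, 0)) = 0
Stationarity residual: grad f(x) + sum_i lambda_i a_i = (0, 0)
  -> stationarity OK
Primal feasibility (all g_i <= 0): OK
Dual feasibility (all lambda_i >= 0): OK
Complementary slackness (lambda_i * g_i(x) = 0 for all i): OK

Verdict: yes, KKT holds.

yes


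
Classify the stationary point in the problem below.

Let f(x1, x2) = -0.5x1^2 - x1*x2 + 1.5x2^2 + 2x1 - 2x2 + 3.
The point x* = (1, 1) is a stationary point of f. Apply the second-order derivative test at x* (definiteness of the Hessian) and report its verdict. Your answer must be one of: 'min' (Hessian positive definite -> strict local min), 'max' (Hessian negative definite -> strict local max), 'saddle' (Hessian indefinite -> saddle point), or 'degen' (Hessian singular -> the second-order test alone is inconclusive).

Compute the Hessian H = grad^2 f:
  H = [[-1, -1], [-1, 3]]
Verify stationarity: grad f(x*) = H x* + g = (0, 0).
Eigenvalues of H: -1.2361, 3.2361.
Eigenvalues have mixed signs, so H is indefinite -> x* is a saddle point.

saddle


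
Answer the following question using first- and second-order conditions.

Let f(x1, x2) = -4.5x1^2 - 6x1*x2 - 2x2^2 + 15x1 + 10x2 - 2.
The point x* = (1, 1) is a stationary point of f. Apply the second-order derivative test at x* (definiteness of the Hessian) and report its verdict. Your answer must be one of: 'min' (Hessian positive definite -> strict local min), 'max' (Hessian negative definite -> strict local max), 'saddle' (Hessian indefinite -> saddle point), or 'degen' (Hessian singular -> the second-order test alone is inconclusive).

Compute the Hessian H = grad^2 f:
  H = [[-9, -6], [-6, -4]]
Verify stationarity: grad f(x*) = H x* + g = (0, 0).
Eigenvalues of H: -13, 0.
H has a zero eigenvalue (singular; negative semidefinite but not definite), so H is neither positive definite, negative definite, nor indefinite. The second-order test alone is inconclusive -> degen.
(Indeed, f is constant along the null direction of H through x*, so x* is not a strict local extremum.)

degen


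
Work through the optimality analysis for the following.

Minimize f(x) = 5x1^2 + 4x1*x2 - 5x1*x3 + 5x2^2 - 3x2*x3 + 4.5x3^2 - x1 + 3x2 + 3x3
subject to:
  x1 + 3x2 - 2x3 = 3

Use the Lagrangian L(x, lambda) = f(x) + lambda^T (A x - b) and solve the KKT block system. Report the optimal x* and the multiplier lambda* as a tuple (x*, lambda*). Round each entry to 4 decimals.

Form the Lagrangian:
  L(x, lambda) = (1/2) x^T Q x + c^T x + lambda^T (A x - b)
Stationarity (grad_x L = 0): Q x + c + A^T lambda = 0.
Primal feasibility: A x = b.

This gives the KKT block system:
  [ Q   A^T ] [ x     ]   [-c ]
  [ A    0  ] [ lambda ] = [ b ]

Solving the linear system:
  x*      = (-0.2715, 0.4106, -1.0199)
  lambda* = (-3.0265)
  f(x*)   = 3.7616

x* = (-0.2715, 0.4106, -1.0199), lambda* = (-3.0265)


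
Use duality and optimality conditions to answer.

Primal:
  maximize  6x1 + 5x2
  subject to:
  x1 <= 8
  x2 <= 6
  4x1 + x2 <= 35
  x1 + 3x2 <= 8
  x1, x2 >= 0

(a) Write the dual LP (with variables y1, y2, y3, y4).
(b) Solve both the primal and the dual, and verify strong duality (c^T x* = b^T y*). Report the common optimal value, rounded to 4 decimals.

The standard primal-dual pair for 'max c^T x s.t. A x <= b, x >= 0' is:
  Dual:  min b^T y  s.t.  A^T y >= c,  y >= 0.

So the dual LP is:
  minimize  8y1 + 6y2 + 35y3 + 8y4
  subject to:
    y1 + 4y3 + y4 >= 6
    y2 + y3 + 3y4 >= 5
    y1, y2, y3, y4 >= 0

Solving the primal: x* = (8, 0).
  primal value c^T x* = 48.
Solving the dual: y* = (4.3333, 0, 0, 1.6667).
  dual value b^T y* = 48.
Strong duality: c^T x* = b^T y*. Confirmed.

48


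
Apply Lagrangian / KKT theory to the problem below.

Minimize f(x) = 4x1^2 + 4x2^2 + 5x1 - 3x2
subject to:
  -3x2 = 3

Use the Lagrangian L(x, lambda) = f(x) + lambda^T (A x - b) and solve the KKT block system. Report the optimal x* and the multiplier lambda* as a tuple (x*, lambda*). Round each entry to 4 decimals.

Form the Lagrangian:
  L(x, lambda) = (1/2) x^T Q x + c^T x + lambda^T (A x - b)
Stationarity (grad_x L = 0): Q x + c + A^T lambda = 0.
Primal feasibility: A x = b.

This gives the KKT block system:
  [ Q   A^T ] [ x     ]   [-c ]
  [ A    0  ] [ lambda ] = [ b ]

Solving the linear system:
  x*      = (-0.625, -1)
  lambda* = (-3.6667)
  f(x*)   = 5.4375

x* = (-0.625, -1), lambda* = (-3.6667)


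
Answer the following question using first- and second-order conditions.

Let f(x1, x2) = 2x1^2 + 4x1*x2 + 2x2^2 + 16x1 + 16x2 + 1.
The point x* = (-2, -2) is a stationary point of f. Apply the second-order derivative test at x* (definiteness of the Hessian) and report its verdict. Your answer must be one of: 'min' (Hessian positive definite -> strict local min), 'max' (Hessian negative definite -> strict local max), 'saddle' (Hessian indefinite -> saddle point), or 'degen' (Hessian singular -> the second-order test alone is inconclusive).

Compute the Hessian H = grad^2 f:
  H = [[4, 4], [4, 4]]
Verify stationarity: grad f(x*) = H x* + g = (0, 0).
Eigenvalues of H: 0, 8.
H has a zero eigenvalue (singular; positive semidefinite but not definite), so H is neither positive definite, negative definite, nor indefinite. The second-order test alone is inconclusive -> degen.
(Indeed, f is constant along the null direction of H through x*, so x* is not a strict local extremum.)

degen


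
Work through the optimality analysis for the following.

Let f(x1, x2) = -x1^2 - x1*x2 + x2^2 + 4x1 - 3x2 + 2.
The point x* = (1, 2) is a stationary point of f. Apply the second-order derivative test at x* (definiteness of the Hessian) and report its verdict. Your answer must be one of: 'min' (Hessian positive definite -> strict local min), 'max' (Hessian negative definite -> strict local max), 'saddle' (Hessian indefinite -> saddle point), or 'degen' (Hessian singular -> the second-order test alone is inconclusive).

Compute the Hessian H = grad^2 f:
  H = [[-2, -1], [-1, 2]]
Verify stationarity: grad f(x*) = H x* + g = (0, 0).
Eigenvalues of H: -2.2361, 2.2361.
Eigenvalues have mixed signs, so H is indefinite -> x* is a saddle point.

saddle


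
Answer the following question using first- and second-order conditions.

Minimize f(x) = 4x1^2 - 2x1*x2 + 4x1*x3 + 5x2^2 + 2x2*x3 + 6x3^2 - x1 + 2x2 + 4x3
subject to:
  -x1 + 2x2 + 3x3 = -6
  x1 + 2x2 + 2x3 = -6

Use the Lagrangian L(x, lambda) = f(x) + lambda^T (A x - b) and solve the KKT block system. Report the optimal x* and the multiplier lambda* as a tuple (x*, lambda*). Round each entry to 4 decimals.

Form the Lagrangian:
  L(x, lambda) = (1/2) x^T Q x + c^T x + lambda^T (A x - b)
Stationarity (grad_x L = 0): Q x + c + A^T lambda = 0.
Primal feasibility: A x = b.

This gives the KKT block system:
  [ Q   A^T ] [ x     ]   [-c ]
  [ A    0  ] [ lambda ] = [ b ]

Solving the linear system:
  x*      = (-0.5703, -1.5743, -1.1406)
  lambda* = (0.2329, 7.2088)
  f(x*)   = 18.755

x* = (-0.5703, -1.5743, -1.1406), lambda* = (0.2329, 7.2088)


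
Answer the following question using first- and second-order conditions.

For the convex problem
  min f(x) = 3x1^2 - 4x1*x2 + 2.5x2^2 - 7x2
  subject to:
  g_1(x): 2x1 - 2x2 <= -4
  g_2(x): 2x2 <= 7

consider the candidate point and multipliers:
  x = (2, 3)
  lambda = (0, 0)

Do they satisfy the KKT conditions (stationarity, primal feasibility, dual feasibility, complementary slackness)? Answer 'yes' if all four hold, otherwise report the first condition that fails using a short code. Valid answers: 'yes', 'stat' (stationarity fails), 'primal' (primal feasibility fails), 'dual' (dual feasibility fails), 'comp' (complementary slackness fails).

Gradient of f: grad f(x) = Q x + c = (0, 0)
Constraint values g_i(x) = a_i^T x - b_i:
  g_1((2, 3)) = 2
  g_2((2, 3)) = -1
Stationarity residual: grad f(x) + sum_i lambda_i a_i = (0, 0)
  -> stationarity OK
Primal feasibility (all g_i <= 0): FAILS
Dual feasibility (all lambda_i >= 0): OK
Complementary slackness (lambda_i * g_i(x) = 0 for all i): OK

Verdict: the first failing condition is primal_feasibility -> primal.

primal


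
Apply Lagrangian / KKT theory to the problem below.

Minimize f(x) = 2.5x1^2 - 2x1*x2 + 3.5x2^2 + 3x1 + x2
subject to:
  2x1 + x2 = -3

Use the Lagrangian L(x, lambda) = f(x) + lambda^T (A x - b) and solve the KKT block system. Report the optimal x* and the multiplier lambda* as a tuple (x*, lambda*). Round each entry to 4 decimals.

Form the Lagrangian:
  L(x, lambda) = (1/2) x^T Q x + c^T x + lambda^T (A x - b)
Stationarity (grad_x L = 0): Q x + c + A^T lambda = 0.
Primal feasibility: A x = b.

This gives the KKT block system:
  [ Q   A^T ] [ x     ]   [-c ]
  [ A    0  ] [ lambda ] = [ b ]

Solving the linear system:
  x*      = (-1.1951, -0.6098)
  lambda* = (0.878)
  f(x*)   = -0.7805

x* = (-1.1951, -0.6098), lambda* = (0.878)


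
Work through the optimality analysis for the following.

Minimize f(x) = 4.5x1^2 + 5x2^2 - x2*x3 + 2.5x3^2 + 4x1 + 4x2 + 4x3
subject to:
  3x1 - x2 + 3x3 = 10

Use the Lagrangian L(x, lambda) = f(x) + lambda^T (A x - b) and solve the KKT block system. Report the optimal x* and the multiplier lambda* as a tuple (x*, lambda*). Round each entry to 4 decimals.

Form the Lagrangian:
  L(x, lambda) = (1/2) x^T Q x + c^T x + lambda^T (A x - b)
Stationarity (grad_x L = 0): Q x + c + A^T lambda = 0.
Primal feasibility: A x = b.

This gives the KKT block system:
  [ Q   A^T ] [ x     ]   [-c ]
  [ A    0  ] [ lambda ] = [ b ]

Solving the linear system:
  x*      = (1.1578, -0.686, 1.9469)
  lambda* = (-4.8068)
  f(x*)   = 28.8712

x* = (1.1578, -0.686, 1.9469), lambda* = (-4.8068)


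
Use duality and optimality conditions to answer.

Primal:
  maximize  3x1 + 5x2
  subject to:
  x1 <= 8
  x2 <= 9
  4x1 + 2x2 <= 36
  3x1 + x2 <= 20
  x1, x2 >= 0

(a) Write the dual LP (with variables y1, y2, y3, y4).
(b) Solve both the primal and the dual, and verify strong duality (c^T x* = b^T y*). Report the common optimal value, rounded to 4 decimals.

The standard primal-dual pair for 'max c^T x s.t. A x <= b, x >= 0' is:
  Dual:  min b^T y  s.t.  A^T y >= c,  y >= 0.

So the dual LP is:
  minimize  8y1 + 9y2 + 36y3 + 20y4
  subject to:
    y1 + 4y3 + 3y4 >= 3
    y2 + 2y3 + y4 >= 5
    y1, y2, y3, y4 >= 0

Solving the primal: x* = (3.6667, 9).
  primal value c^T x* = 56.
Solving the dual: y* = (0, 4, 0, 1).
  dual value b^T y* = 56.
Strong duality: c^T x* = b^T y*. Confirmed.

56


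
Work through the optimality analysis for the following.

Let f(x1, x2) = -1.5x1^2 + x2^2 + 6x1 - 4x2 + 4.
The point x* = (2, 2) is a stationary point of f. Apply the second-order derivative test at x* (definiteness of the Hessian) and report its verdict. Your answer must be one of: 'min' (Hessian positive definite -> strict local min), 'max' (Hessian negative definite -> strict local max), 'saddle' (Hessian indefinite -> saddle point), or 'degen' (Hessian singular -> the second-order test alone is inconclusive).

Compute the Hessian H = grad^2 f:
  H = [[-3, 0], [0, 2]]
Verify stationarity: grad f(x*) = H x* + g = (0, 0).
Eigenvalues of H: -3, 2.
Eigenvalues have mixed signs, so H is indefinite -> x* is a saddle point.

saddle


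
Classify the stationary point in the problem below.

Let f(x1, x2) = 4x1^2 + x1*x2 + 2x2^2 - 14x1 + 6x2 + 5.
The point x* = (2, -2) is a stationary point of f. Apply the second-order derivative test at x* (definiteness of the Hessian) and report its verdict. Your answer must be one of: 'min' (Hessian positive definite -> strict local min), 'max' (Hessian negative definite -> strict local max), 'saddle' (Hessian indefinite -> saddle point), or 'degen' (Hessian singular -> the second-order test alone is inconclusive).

Compute the Hessian H = grad^2 f:
  H = [[8, 1], [1, 4]]
Verify stationarity: grad f(x*) = H x* + g = (0, 0).
Eigenvalues of H: 3.7639, 8.2361.
Both eigenvalues > 0, so H is positive definite -> x* is a strict local min.

min


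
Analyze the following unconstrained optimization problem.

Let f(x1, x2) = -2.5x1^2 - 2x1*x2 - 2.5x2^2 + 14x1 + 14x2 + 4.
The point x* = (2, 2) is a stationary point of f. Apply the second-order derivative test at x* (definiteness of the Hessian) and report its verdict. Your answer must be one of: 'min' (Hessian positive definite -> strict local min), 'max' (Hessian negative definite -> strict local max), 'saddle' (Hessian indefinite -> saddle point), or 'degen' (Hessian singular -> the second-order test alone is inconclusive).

Compute the Hessian H = grad^2 f:
  H = [[-5, -2], [-2, -5]]
Verify stationarity: grad f(x*) = H x* + g = (0, 0).
Eigenvalues of H: -7, -3.
Both eigenvalues < 0, so H is negative definite -> x* is a strict local max.

max


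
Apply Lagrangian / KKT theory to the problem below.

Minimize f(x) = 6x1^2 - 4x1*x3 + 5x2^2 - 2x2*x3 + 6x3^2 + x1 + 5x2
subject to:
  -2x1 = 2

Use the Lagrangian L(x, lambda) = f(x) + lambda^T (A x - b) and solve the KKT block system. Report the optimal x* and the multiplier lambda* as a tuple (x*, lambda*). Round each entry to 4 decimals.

Form the Lagrangian:
  L(x, lambda) = (1/2) x^T Q x + c^T x + lambda^T (A x - b)
Stationarity (grad_x L = 0): Q x + c + A^T lambda = 0.
Primal feasibility: A x = b.

This gives the KKT block system:
  [ Q   A^T ] [ x     ]   [-c ]
  [ A    0  ] [ lambda ] = [ b ]

Solving the linear system:
  x*      = (-1, -0.5862, -0.431)
  lambda* = (-4.6379)
  f(x*)   = 2.6724

x* = (-1, -0.5862, -0.431), lambda* = (-4.6379)


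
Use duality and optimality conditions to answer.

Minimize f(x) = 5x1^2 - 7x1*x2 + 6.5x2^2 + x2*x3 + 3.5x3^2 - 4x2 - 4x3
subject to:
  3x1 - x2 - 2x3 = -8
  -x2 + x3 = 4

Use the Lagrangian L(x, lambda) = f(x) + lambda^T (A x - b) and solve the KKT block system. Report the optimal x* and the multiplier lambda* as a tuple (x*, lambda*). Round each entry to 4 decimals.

Form the Lagrangian:
  L(x, lambda) = (1/2) x^T Q x + c^T x + lambda^T (A x - b)
Stationarity (grad_x L = 0): Q x + c + A^T lambda = 0.
Primal feasibility: A x = b.

This gives the KKT block system:
  [ Q   A^T ] [ x     ]   [-c ]
  [ A    0  ] [ lambda ] = [ b ]

Solving the linear system:
  x*      = (-1.3333, -1.3333, 2.6667)
  lambda* = (1.3333, -10.6667)
  f(x*)   = 24

x* = (-1.3333, -1.3333, 2.6667), lambda* = (1.3333, -10.6667)


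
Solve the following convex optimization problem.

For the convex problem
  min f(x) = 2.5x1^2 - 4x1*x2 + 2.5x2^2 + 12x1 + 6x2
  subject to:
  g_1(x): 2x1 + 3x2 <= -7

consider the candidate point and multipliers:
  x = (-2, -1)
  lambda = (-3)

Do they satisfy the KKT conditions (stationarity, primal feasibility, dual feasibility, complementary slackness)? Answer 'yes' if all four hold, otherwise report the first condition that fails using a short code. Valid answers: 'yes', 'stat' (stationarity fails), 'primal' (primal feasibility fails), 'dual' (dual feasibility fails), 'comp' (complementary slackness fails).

Gradient of f: grad f(x) = Q x + c = (6, 9)
Constraint values g_i(x) = a_i^T x - b_i:
  g_1((-2, -1)) = 0
Stationarity residual: grad f(x) + sum_i lambda_i a_i = (0, 0)
  -> stationarity OK
Primal feasibility (all g_i <= 0): OK
Dual feasibility (all lambda_i >= 0): FAILS
Complementary slackness (lambda_i * g_i(x) = 0 for all i): OK

Verdict: the first failing condition is dual_feasibility -> dual.

dual


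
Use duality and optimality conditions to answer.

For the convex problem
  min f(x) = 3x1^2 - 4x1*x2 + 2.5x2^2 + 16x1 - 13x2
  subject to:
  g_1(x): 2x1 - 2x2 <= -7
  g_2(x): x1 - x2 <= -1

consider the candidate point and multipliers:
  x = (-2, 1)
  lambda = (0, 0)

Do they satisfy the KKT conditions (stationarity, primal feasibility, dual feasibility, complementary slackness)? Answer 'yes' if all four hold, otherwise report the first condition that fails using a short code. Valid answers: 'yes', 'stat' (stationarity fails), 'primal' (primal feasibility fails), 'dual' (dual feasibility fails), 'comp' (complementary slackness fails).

Gradient of f: grad f(x) = Q x + c = (0, 0)
Constraint values g_i(x) = a_i^T x - b_i:
  g_1((-2, 1)) = 1
  g_2((-2, 1)) = -2
Stationarity residual: grad f(x) + sum_i lambda_i a_i = (0, 0)
  -> stationarity OK
Primal feasibility (all g_i <= 0): FAILS
Dual feasibility (all lambda_i >= 0): OK
Complementary slackness (lambda_i * g_i(x) = 0 for all i): OK

Verdict: the first failing condition is primal_feasibility -> primal.

primal


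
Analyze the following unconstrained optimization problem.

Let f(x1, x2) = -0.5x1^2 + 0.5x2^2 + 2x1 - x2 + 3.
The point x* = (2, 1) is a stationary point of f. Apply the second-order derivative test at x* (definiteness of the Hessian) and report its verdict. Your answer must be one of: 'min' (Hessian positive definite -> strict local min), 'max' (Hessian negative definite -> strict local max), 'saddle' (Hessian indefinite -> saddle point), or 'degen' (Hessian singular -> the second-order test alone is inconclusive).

Compute the Hessian H = grad^2 f:
  H = [[-1, 0], [0, 1]]
Verify stationarity: grad f(x*) = H x* + g = (0, 0).
Eigenvalues of H: -1, 1.
Eigenvalues have mixed signs, so H is indefinite -> x* is a saddle point.

saddle


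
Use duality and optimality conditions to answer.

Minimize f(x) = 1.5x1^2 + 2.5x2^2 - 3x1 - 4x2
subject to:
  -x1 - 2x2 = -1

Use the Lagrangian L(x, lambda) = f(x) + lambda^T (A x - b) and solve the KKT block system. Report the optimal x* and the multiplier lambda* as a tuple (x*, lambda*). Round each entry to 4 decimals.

Form the Lagrangian:
  L(x, lambda) = (1/2) x^T Q x + c^T x + lambda^T (A x - b)
Stationarity (grad_x L = 0): Q x + c + A^T lambda = 0.
Primal feasibility: A x = b.

This gives the KKT block system:
  [ Q   A^T ] [ x     ]   [-c ]
  [ A    0  ] [ lambda ] = [ b ]

Solving the linear system:
  x*      = (0.5294, 0.2353)
  lambda* = (-1.4118)
  f(x*)   = -1.9706

x* = (0.5294, 0.2353), lambda* = (-1.4118)


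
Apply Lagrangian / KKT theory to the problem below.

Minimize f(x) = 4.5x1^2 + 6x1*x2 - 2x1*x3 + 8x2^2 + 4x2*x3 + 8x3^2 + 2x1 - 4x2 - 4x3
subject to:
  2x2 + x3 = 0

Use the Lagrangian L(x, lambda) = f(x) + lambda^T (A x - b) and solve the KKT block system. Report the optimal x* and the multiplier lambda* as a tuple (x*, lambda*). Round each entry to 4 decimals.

Form the Lagrangian:
  L(x, lambda) = (1/2) x^T Q x + c^T x + lambda^T (A x - b)
Stationarity (grad_x L = 0): Q x + c + A^T lambda = 0.
Primal feasibility: A x = b.

This gives the KKT block system:
  [ Q   A^T ] [ x     ]   [-c ]
  [ A    0  ] [ lambda ] = [ b ]

Solving the linear system:
  x*      = (-0.1849, -0.0336, 0.0672)
  lambda* = (2.6891)
  f(x*)   = -0.2521

x* = (-0.1849, -0.0336, 0.0672), lambda* = (2.6891)
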